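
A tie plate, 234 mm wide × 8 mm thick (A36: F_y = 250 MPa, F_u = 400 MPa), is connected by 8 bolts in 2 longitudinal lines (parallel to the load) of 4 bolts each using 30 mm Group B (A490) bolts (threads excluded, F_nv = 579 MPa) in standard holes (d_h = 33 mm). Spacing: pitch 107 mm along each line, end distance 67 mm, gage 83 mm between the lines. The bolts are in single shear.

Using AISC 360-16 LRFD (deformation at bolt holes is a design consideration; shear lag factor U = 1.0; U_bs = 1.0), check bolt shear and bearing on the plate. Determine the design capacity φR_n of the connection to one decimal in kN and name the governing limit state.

1327.7 kN (bearing governs)

Bolt shear: A_b = π(30)²/4 = 706.86 mm². φR_n = 0.75 × 579 × 706.86 × 8 × 1 = 2455.6 kN.
Bearing (8 mm plate, F_u = 400 MPa): end bolts L_c = 67 − 33/2 = 50.5, R_n = min(1.2×50.5×8×400, 2.4×30×8×400) = 193.92 kN/bolt; interior L_c = 107 − 33 = 74, R_n = 230.4 kN/bolt. φR_n = 0.75 × (2×193.92 + 6×230.4) = 1327.7 kN.
Governing: min(2455.6, 1327.7) = 1327.7 kN → bearing.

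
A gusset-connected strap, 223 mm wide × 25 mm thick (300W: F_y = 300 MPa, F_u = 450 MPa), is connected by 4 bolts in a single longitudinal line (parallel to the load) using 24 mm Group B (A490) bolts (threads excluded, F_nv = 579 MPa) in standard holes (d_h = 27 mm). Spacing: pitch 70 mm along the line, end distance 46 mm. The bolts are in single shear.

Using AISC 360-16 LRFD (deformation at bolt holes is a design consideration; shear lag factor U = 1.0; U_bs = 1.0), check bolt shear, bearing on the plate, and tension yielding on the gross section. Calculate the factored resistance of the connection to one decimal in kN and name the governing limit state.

Bolt shear: A_b = π(24)²/4 = 452.39 mm². φR_n = 0.75 × 579 × 452.39 × 4 × 1 = 785.8 kN.
Bearing (25 mm plate, F_u = 450 MPa): end bolts L_c = 46 − 27/2 = 32.5, R_n = min(1.2×32.5×25×450, 2.4×24×25×450) = 438.75 kN/bolt; interior L_c = 70 − 27 = 43, R_n = 580.5 kN/bolt. φR_n = 0.75 × (1×438.75 + 3×580.5) = 1635.2 kN.
Tension yield (gross): A_g = 223×25 = 5575 mm². φR_n = 0.90 × 300 × 5575 = 1505.3 kN.
Governing: min(785.8, 1635.2, 1505.3) = 785.8 kN → bolt shear.

785.8 kN (bolt shear governs)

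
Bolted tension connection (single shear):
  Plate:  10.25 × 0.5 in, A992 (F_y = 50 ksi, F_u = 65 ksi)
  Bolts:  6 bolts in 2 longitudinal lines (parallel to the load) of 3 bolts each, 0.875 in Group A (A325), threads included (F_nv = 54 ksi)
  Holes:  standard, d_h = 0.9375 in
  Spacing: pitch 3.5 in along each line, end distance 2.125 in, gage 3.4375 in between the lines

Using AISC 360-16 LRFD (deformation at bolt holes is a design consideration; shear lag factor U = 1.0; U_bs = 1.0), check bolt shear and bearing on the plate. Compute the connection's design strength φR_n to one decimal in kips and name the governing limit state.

146.1 kips (bolt shear governs)

Bolt shear: A_b = π(0.875)²/4 = 0.60132 in². φR_n = 0.75 × 54 × 0.60132 × 6 × 1 = 146.1 kips.
Bearing (0.5 in plate, F_u = 65 ksi): end bolts L_c = 2.125 − 0.9375/2 = 1.65625, R_n = min(1.2×1.65625×0.5×65, 2.4×0.875×0.5×65) = 64.594 kips/bolt; interior L_c = 3.5 − 0.9375 = 2.5625, R_n = 68.25 kips/bolt. φR_n = 0.75 × (2×64.594 + 4×68.25) = 301.6 kips.
Governing: min(146.1, 301.6) = 146.1 kips → bolt shear.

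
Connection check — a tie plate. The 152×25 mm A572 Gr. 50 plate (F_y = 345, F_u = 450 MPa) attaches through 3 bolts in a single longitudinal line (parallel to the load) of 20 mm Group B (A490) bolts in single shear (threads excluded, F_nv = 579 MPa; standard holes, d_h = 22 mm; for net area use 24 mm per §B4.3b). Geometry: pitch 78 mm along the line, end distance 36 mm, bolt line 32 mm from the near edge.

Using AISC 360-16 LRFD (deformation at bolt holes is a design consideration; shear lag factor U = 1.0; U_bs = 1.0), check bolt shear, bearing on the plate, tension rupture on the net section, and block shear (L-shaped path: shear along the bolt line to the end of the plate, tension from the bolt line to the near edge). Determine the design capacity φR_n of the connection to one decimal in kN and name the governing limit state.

Bolt shear: A_b = π(20)²/4 = 314.16 mm². φR_n = 0.75 × 579 × 314.16 × 3 × 1 = 409.3 kN.
Bearing (25 mm plate, F_u = 450 MPa): end bolts L_c = 36 − 22/2 = 25, R_n = min(1.2×25×25×450, 2.4×20×25×450) = 337.5 kN/bolt; interior L_c = 78 − 22 = 56, R_n = 540 kN/bolt. φR_n = 0.75 × (1×337.5 + 2×540) = 1063.1 kN.
Tension rupture (net): A_n = (152 − 1×24)×25 = 3200 mm² (U = 1.0, A_e = A_n). φR_n = 0.75 × 450 × 3200 = 1080.0 kN.
Block shear: shear path 1×[36+2×78] = 1×192 mm, A_gv = 4800, A_nv = 1×(192 − 2.5×24)×25 = 3300 mm²; tension to near edge: (32 − 0.5×24)×25 = 500 mm². R_n = min(0.6×450×3300, 0.6×345×4800) + 1.0×450×500 = min(891, 993.6) + 225 = 1116 kN. φR_n = 0.75 × 1116 = 837.0 kN.
Governing: min(409.3, 1063.1, 1080.0, 837.0) = 409.3 kN → bolt shear.

409.3 kN (bolt shear governs)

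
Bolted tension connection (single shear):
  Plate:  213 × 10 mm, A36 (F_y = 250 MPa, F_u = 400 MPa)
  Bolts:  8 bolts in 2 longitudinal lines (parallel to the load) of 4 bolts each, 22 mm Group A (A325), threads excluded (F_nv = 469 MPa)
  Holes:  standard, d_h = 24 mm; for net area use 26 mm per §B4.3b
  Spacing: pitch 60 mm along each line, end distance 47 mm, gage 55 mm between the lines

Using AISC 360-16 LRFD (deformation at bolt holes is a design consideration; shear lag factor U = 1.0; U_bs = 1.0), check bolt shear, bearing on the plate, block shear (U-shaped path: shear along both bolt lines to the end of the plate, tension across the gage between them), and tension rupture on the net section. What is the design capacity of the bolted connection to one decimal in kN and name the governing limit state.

483.0 kN (net-section rupture governs)

Bolt shear: A_b = π(22)²/4 = 380.13 mm². φR_n = 0.75 × 469 × 380.13 × 8 × 1 = 1069.7 kN.
Bearing (10 mm plate, F_u = 400 MPa): end bolts L_c = 47 − 24/2 = 35, R_n = min(1.2×35×10×400, 2.4×22×10×400) = 168 kN/bolt; interior L_c = 60 − 24 = 36, R_n = 172.8 kN/bolt. φR_n = 0.75 × (2×168 + 6×172.8) = 1029.6 kN.
Block shear: shear path 2×[47+3×60] = 2×227 mm, A_gv = 4540, A_nv = 2×(227 − 3.5×26)×10 = 2720 mm²; tension across gage: (55 − 1×26)×10 = 290 mm². R_n = min(0.6×400×2720, 0.6×250×4540) + 1.0×400×290 = min(652.8, 681) + 116 = 768.8 kN. φR_n = 0.75 × 768.8 = 576.6 kN.
Tension rupture (net): A_n = (213 − 2×26)×10 = 1610 mm² (U = 1.0, A_e = A_n). φR_n = 0.75 × 400 × 1610 = 483.0 kN.
Governing: min(1069.7, 1029.6, 576.6, 483.0) = 483.0 kN → net-section rupture.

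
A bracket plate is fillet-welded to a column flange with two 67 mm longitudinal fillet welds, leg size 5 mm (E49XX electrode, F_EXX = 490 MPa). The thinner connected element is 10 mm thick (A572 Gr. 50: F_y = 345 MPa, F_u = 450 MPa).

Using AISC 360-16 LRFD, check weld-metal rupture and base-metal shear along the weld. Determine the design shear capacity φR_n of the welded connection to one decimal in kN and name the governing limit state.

104.4 kN (weld metal governs)

Weld metal: throat = 0.707×5 = 3.535 mm, L = 2×67 = 134 mm. φR_n = 0.75 × 0.6 × 490 × 3.535 × 134 = 104.4 kN.
Base metal shear (10 mm plate): yield φR_n = 1.0×0.6×345×10×134 = 277.4 kN; rupture φR_n = 0.75×0.6×450×10×134 = 271.4 kN; take 271.4 kN (rupture).
Governing: min(104.4, 271.4) = 104.4 kN → weld metal.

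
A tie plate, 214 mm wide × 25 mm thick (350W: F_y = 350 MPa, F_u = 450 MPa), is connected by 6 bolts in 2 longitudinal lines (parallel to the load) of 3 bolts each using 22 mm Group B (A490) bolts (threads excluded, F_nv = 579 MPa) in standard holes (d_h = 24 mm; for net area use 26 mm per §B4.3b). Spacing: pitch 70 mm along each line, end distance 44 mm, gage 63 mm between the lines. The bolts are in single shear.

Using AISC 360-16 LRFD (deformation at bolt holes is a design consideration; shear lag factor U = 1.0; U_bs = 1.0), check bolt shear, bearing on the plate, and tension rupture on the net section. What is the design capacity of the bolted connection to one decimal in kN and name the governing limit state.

990.4 kN (bolt shear governs)

Bolt shear: A_b = π(22)²/4 = 380.13 mm². φR_n = 0.75 × 579 × 380.13 × 6 × 1 = 990.4 kN.
Bearing (25 mm plate, F_u = 450 MPa): end bolts L_c = 44 − 24/2 = 32, R_n = min(1.2×32×25×450, 2.4×22×25×450) = 432 kN/bolt; interior L_c = 70 − 24 = 46, R_n = 594 kN/bolt. φR_n = 0.75 × (2×432 + 4×594) = 2430.0 kN.
Tension rupture (net): A_n = (214 − 2×26)×25 = 4050 mm² (U = 1.0, A_e = A_n). φR_n = 0.75 × 450 × 4050 = 1366.9 kN.
Governing: min(990.4, 2430.0, 1366.9) = 990.4 kN → bolt shear.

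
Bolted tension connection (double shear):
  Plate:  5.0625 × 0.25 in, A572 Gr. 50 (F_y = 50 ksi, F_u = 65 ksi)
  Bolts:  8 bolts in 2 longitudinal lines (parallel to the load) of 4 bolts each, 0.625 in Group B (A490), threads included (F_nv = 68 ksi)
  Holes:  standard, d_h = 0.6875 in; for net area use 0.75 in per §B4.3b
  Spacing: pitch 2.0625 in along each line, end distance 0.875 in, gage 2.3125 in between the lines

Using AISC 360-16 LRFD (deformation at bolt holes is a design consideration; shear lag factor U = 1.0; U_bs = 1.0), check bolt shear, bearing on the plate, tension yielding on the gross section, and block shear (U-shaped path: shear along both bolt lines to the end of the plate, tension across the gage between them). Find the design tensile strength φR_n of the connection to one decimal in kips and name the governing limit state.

57.0 kips (gross-section yield governs)

Bolt shear: A_b = π(0.625)²/4 = 0.3068 in². φR_n = 0.75 × 68 × 0.3068 × 8 × 2 = 250.3 kips.
Bearing (0.25 in plate, F_u = 65 ksi): end bolts L_c = 0.875 − 0.6875/2 = 0.53125, R_n = min(1.2×0.53125×0.25×65, 2.4×0.625×0.25×65) = 10.359 kips/bolt; interior L_c = 2.0625 − 0.6875 = 1.375, R_n = 24.375 kips/bolt. φR_n = 0.75 × (2×10.359 + 6×24.375) = 125.2 kips.
Tension yield (gross): A_g = 5.0625×0.25 = 1.2656 in². φR_n = 0.90 × 50 × 1.2656 = 57.0 kips.
Block shear: shear path 2×[0.875+3×2.0625] = 2×7.0625 in, A_gv = 3.5313, A_nv = 2×(7.0625 − 3.5×0.75)×0.25 = 2.2188 in²; tension across gage: (2.3125 − 1×0.75)×0.25 = 0.39063 in². R_n = min(0.6×65×2.2188, 0.6×50×3.5313) + 1.0×65×0.39063 = min(86.533, 105.94) + 25.391 = 111.92 kips. φR_n = 0.75 × 111.92 = 83.9 kips.
Governing: min(250.3, 125.2, 57.0, 83.9) = 57.0 kips → gross-section yield.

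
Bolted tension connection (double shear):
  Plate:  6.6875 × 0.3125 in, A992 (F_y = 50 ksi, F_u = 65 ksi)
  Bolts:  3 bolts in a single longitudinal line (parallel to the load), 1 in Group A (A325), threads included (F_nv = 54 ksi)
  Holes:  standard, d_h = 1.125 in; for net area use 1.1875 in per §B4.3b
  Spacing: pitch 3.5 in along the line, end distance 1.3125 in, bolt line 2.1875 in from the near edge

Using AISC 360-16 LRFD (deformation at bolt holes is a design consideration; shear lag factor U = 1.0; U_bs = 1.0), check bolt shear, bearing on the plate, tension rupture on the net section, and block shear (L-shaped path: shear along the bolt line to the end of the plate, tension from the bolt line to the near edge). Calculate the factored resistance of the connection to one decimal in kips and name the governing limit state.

73.1 kips (block shear governs)

Bolt shear: A_b = π(1)²/4 = 0.7854 in². φR_n = 0.75 × 54 × 0.7854 × 3 × 2 = 190.9 kips.
Bearing (0.3125 in plate, F_u = 65 ksi): end bolts L_c = 1.3125 − 1.125/2 = 0.75, R_n = min(1.2×0.75×0.3125×65, 2.4×1×0.3125×65) = 18.281 kips/bolt; interior L_c = 3.5 − 1.125 = 2.375, R_n = 48.75 kips/bolt. φR_n = 0.75 × (1×18.281 + 2×48.75) = 86.8 kips.
Tension rupture (net): A_n = (6.6875 − 1×1.1875)×0.3125 = 1.7188 in² (U = 1.0, A_e = A_n). φR_n = 0.75 × 65 × 1.7188 = 83.8 kips.
Block shear: shear path 1×[1.3125+2×3.5] = 1×8.3125 in, A_gv = 2.5977, A_nv = 1×(8.3125 − 2.5×1.1875)×0.3125 = 1.6699 in²; tension to near edge: (2.1875 − 0.5×1.1875)×0.3125 = 0.49805 in². R_n = min(0.6×65×1.6699, 0.6×50×2.5977) + 1.0×65×0.49805 = min(65.126, 77.931) + 32.373 = 97.499 kips. φR_n = 0.75 × 97.499 = 73.1 kips.
Governing: min(190.9, 86.8, 83.8, 73.1) = 73.1 kips → block shear.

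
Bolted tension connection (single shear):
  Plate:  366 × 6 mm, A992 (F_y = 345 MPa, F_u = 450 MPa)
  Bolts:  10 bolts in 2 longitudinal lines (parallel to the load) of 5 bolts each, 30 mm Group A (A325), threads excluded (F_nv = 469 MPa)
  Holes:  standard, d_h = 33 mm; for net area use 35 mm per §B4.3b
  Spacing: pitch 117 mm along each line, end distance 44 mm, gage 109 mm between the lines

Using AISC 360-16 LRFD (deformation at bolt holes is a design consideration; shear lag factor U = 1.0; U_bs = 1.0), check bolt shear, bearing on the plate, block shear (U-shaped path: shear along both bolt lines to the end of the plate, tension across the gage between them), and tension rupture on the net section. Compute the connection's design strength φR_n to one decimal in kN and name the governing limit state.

599.4 kN (net-section rupture governs)

Bolt shear: A_b = π(30)²/4 = 706.86 mm². φR_n = 0.75 × 469 × 706.86 × 10 × 1 = 2486.4 kN.
Bearing (6 mm plate, F_u = 450 MPa): end bolts L_c = 44 − 33/2 = 27.5, R_n = min(1.2×27.5×6×450, 2.4×30×6×450) = 89.1 kN/bolt; interior L_c = 117 − 33 = 84, R_n = 194.4 kN/bolt. φR_n = 0.75 × (2×89.1 + 8×194.4) = 1300.1 kN.
Block shear: shear path 2×[44+4×117] = 2×512 mm, A_gv = 6144, A_nv = 2×(512 − 4.5×35)×6 = 4254 mm²; tension across gage: (109 − 1×35)×6 = 444 mm². R_n = min(0.6×450×4254, 0.6×345×6144) + 1.0×450×444 = min(1148.6, 1271.8) + 199.8 = 1348.4 kN. φR_n = 0.75 × 1348.4 = 1011.3 kN.
Tension rupture (net): A_n = (366 − 2×35)×6 = 1776 mm² (U = 1.0, A_e = A_n). φR_n = 0.75 × 450 × 1776 = 599.4 kN.
Governing: min(2486.4, 1300.1, 1011.3, 599.4) = 599.4 kN → net-section rupture.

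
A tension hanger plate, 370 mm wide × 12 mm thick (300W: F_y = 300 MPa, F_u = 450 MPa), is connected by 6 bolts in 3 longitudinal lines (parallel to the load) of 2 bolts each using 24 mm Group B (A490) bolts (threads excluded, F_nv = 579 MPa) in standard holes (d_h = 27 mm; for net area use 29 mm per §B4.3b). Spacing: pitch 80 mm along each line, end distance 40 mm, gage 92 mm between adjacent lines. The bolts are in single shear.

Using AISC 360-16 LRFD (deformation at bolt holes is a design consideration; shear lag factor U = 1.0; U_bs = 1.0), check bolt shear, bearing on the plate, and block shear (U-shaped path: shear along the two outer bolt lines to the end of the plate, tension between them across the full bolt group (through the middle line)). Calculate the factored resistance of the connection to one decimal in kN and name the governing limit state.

882.1 kN (block shear governs)

Bolt shear: A_b = π(24)²/4 = 452.39 mm². φR_n = 0.75 × 579 × 452.39 × 6 × 1 = 1178.7 kN.
Bearing (12 mm plate, F_u = 450 MPa): end bolts L_c = 40 − 27/2 = 26.5, R_n = min(1.2×26.5×12×450, 2.4×24×12×450) = 171.72 kN/bolt; interior L_c = 80 − 27 = 53, R_n = 311.04 kN/bolt. φR_n = 0.75 × (3×171.72 + 3×311.04) = 1086.2 kN.
Block shear: shear path 2×[40+1×80] = 2×120 mm, A_gv = 2880, A_nv = 2×(120 − 1.5×29)×12 = 1836 mm²; tension across gage: (184 − 2×29)×12 = 1512 mm². R_n = min(0.6×450×1836, 0.6×300×2880) + 1.0×450×1512 = min(495.72, 518.4) + 680.4 = 1176.1 kN. φR_n = 0.75 × 1176.1 = 882.1 kN.
Governing: min(1178.7, 1086.2, 882.1) = 882.1 kN → block shear.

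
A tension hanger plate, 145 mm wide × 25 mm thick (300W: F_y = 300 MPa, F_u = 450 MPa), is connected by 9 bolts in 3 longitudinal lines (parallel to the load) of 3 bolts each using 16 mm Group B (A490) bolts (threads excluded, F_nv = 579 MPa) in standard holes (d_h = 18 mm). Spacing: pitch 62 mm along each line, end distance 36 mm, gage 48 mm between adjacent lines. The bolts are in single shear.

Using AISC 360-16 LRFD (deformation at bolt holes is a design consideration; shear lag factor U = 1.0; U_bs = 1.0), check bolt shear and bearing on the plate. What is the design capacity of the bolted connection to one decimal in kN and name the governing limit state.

Bolt shear: A_b = π(16)²/4 = 201.06 mm². φR_n = 0.75 × 579 × 201.06 × 9 × 1 = 785.8 kN.
Bearing (25 mm plate, F_u = 450 MPa): end bolts L_c = 36 − 18/2 = 27, R_n = min(1.2×27×25×450, 2.4×16×25×450) = 364.5 kN/bolt; interior L_c = 62 − 18 = 44, R_n = 432 kN/bolt. φR_n = 0.75 × (3×364.5 + 6×432) = 2764.1 kN.
Governing: min(785.8, 2764.1) = 785.8 kN → bolt shear.

785.8 kN (bolt shear governs)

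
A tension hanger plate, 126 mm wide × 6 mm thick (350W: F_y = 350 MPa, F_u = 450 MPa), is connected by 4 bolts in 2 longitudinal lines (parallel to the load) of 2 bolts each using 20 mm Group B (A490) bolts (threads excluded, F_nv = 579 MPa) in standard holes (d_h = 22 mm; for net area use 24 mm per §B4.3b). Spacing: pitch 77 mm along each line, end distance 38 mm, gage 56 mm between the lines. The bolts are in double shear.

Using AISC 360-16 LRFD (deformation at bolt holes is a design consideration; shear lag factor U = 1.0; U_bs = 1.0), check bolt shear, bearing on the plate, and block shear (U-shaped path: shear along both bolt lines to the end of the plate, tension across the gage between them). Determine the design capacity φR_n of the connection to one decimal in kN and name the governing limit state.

Bolt shear: A_b = π(20)²/4 = 314.16 mm². φR_n = 0.75 × 579 × 314.16 × 4 × 2 = 1091.4 kN.
Bearing (6 mm plate, F_u = 450 MPa): end bolts L_c = 38 − 22/2 = 27, R_n = min(1.2×27×6×450, 2.4×20×6×450) = 87.48 kN/bolt; interior L_c = 77 − 22 = 55, R_n = 129.6 kN/bolt. φR_n = 0.75 × (2×87.48 + 2×129.6) = 325.6 kN.
Block shear: shear path 2×[38+1×77] = 2×115 mm, A_gv = 1380, A_nv = 2×(115 − 1.5×24)×6 = 948 mm²; tension across gage: (56 − 1×24)×6 = 192 mm². R_n = min(0.6×450×948, 0.6×350×1380) + 1.0×450×192 = min(255.96, 289.8) + 86.4 = 342.36 kN. φR_n = 0.75 × 342.36 = 256.8 kN.
Governing: min(1091.4, 325.6, 256.8) = 256.8 kN → block shear.

256.8 kN (block shear governs)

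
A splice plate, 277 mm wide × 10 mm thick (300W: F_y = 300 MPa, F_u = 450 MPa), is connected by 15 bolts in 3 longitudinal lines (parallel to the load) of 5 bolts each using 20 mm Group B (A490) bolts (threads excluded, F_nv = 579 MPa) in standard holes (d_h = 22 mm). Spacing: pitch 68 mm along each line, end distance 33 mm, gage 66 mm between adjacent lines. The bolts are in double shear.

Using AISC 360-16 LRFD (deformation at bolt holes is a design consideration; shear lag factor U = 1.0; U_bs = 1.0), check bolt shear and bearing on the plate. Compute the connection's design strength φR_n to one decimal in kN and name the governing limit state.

2211.3 kN (bearing governs)

Bolt shear: A_b = π(20)²/4 = 314.16 mm². φR_n = 0.75 × 579 × 314.16 × 15 × 2 = 4092.7 kN.
Bearing (10 mm plate, F_u = 450 MPa): end bolts L_c = 33 − 22/2 = 22, R_n = min(1.2×22×10×450, 2.4×20×10×450) = 118.8 kN/bolt; interior L_c = 68 − 22 = 46, R_n = 216 kN/bolt. φR_n = 0.75 × (3×118.8 + 12×216) = 2211.3 kN.
Governing: min(4092.7, 2211.3) = 2211.3 kN → bearing.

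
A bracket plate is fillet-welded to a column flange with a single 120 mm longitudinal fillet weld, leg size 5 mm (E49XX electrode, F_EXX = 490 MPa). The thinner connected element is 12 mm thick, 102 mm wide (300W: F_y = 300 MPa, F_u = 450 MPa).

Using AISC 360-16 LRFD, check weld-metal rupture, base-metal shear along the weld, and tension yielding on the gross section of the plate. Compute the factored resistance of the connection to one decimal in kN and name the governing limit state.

Weld metal: throat = 0.707×5 = 3.535 mm, L = 120 mm. φR_n = 0.75 × 0.6 × 490 × 3.535 × 120 = 93.5 kN.
Base metal shear (12 mm plate): yield φR_n = 1.0×0.6×300×12×120 = 259.2 kN; rupture φR_n = 0.75×0.6×450×12×120 = 291.6 kN; take 259.2 kN (yield).
Tension yield (gross): A_g = 102×12 = 1224 mm². φR_n = 0.90 × 300 × 1224 = 330.5 kN.
Governing: min(93.5, 259.2, 330.5) = 93.5 kN → weld metal.

93.5 kN (weld metal governs)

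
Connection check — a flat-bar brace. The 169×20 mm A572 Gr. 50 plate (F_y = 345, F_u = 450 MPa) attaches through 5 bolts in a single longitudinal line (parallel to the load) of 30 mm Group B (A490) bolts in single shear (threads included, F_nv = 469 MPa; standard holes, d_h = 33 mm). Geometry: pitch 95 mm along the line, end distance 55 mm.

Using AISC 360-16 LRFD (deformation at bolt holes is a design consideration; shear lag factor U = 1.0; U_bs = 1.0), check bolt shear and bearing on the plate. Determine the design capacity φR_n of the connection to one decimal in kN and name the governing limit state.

Bolt shear: A_b = π(30)²/4 = 706.86 mm². φR_n = 0.75 × 469 × 706.86 × 5 × 1 = 1243.2 kN.
Bearing (20 mm plate, F_u = 450 MPa): end bolts L_c = 55 − 33/2 = 38.5, R_n = min(1.2×38.5×20×450, 2.4×30×20×450) = 415.8 kN/bolt; interior L_c = 95 − 33 = 62, R_n = 648 kN/bolt. φR_n = 0.75 × (1×415.8 + 4×648) = 2255.9 kN.
Governing: min(1243.2, 2255.9) = 1243.2 kN → bolt shear.

1243.2 kN (bolt shear governs)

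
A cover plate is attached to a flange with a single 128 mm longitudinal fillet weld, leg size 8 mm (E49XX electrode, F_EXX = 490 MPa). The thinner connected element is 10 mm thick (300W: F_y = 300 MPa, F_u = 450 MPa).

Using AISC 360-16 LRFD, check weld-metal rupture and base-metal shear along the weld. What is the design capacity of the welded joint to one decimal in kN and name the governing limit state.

Weld metal: throat = 0.707×8 = 5.656 mm, L = 128 mm. φR_n = 0.75 × 0.6 × 490 × 5.656 × 128 = 159.6 kN.
Base metal shear (10 mm plate): yield φR_n = 1.0×0.6×300×10×128 = 230.4 kN; rupture φR_n = 0.75×0.6×450×10×128 = 259.2 kN; take 230.4 kN (yield).
Governing: min(159.6, 230.4) = 159.6 kN → weld metal.

159.6 kN (weld metal governs)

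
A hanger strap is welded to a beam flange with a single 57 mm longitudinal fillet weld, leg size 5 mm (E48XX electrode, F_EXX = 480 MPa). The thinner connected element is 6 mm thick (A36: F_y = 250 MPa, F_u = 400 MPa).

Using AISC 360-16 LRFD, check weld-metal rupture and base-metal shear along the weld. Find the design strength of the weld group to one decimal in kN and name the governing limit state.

43.5 kN (weld metal governs)

Weld metal: throat = 0.707×5 = 3.535 mm, L = 57 mm. φR_n = 0.75 × 0.6 × 480 × 3.535 × 57 = 43.5 kN.
Base metal shear (6 mm plate): yield φR_n = 1.0×0.6×250×6×57 = 51.3 kN; rupture φR_n = 0.75×0.6×400×6×57 = 61.6 kN; take 51.3 kN (yield).
Governing: min(43.5, 51.3) = 43.5 kN → weld metal.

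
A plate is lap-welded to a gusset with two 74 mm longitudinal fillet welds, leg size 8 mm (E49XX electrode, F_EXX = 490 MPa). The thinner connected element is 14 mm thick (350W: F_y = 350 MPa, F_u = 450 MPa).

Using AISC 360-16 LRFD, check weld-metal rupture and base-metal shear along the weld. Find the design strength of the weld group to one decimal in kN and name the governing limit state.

184.6 kN (weld metal governs)

Weld metal: throat = 0.707×8 = 5.656 mm, L = 2×74 = 148 mm. φR_n = 0.75 × 0.6 × 490 × 5.656 × 148 = 184.6 kN.
Base metal shear (14 mm plate): yield φR_n = 1.0×0.6×350×14×148 = 435.1 kN; rupture φR_n = 0.75×0.6×450×14×148 = 419.6 kN; take 419.6 kN (rupture).
Governing: min(184.6, 419.6) = 184.6 kN → weld metal.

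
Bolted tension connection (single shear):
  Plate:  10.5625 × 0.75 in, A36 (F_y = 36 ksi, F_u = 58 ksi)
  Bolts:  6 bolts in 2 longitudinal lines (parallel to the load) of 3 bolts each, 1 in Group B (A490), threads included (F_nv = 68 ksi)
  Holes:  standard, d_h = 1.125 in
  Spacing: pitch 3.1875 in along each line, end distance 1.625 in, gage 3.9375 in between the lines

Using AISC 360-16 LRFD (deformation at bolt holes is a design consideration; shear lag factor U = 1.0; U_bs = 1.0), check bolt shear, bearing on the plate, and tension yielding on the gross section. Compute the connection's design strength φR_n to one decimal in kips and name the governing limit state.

240.3 kips (bolt shear governs)

Bolt shear: A_b = π(1)²/4 = 0.7854 in². φR_n = 0.75 × 68 × 0.7854 × 6 × 1 = 240.3 kips.
Bearing (0.75 in plate, F_u = 58 ksi): end bolts L_c = 1.625 − 1.125/2 = 1.0625, R_n = min(1.2×1.0625×0.75×58, 2.4×1×0.75×58) = 55.463 kips/bolt; interior L_c = 3.1875 − 1.125 = 2.0625, R_n = 104.4 kips/bolt. φR_n = 0.75 × (2×55.463 + 4×104.4) = 396.4 kips.
Tension yield (gross): A_g = 10.5625×0.75 = 7.9219 in². φR_n = 0.90 × 36 × 7.9219 = 256.7 kips.
Governing: min(240.3, 396.4, 256.7) = 240.3 kips → bolt shear.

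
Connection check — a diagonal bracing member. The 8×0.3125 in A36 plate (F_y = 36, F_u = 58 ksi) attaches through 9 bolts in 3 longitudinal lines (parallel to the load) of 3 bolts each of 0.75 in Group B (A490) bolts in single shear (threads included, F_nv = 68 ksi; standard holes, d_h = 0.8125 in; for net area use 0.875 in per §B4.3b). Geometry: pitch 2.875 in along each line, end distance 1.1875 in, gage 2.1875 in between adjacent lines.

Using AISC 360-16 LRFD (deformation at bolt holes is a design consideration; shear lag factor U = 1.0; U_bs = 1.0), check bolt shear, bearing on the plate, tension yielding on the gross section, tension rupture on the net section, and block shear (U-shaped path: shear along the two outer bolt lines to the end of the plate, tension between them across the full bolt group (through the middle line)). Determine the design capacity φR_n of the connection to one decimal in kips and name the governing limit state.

Bolt shear: A_b = π(0.75)²/4 = 0.44179 in². φR_n = 0.75 × 68 × 0.44179 × 9 × 1 = 202.8 kips.
Bearing (0.3125 in plate, F_u = 58 ksi): end bolts L_c = 1.1875 − 0.8125/2 = 0.78125, R_n = min(1.2×0.78125×0.3125×58, 2.4×0.75×0.3125×58) = 16.992 kips/bolt; interior L_c = 2.875 − 0.8125 = 2.0625, R_n = 32.625 kips/bolt. φR_n = 0.75 × (3×16.992 + 6×32.625) = 185.0 kips.
Tension yield (gross): A_g = 8×0.3125 = 2.5 in². φR_n = 0.90 × 36 × 2.5 = 81.0 kips.
Tension rupture (net): A_n = (8 − 3×0.875)×0.3125 = 1.6797 in² (U = 1.0, A_e = A_n). φR_n = 0.75 × 58 × 1.6797 = 73.1 kips.
Block shear: shear path 2×[1.1875+2×2.875] = 2×6.9375 in, A_gv = 4.3359, A_nv = 2×(6.9375 − 2.5×0.875)×0.3125 = 2.9688 in²; tension across gage: (4.375 − 2×0.875)×0.3125 = 0.82031 in². R_n = min(0.6×58×2.9688, 0.6×36×4.3359) + 1.0×58×0.82031 = min(103.31, 93.655) + 47.578 = 141.23 kips. φR_n = 0.75 × 141.23 = 105.9 kips.
Governing: min(202.8, 185.0, 81.0, 73.1, 105.9) = 73.1 kips → net-section rupture.

73.1 kips (net-section rupture governs)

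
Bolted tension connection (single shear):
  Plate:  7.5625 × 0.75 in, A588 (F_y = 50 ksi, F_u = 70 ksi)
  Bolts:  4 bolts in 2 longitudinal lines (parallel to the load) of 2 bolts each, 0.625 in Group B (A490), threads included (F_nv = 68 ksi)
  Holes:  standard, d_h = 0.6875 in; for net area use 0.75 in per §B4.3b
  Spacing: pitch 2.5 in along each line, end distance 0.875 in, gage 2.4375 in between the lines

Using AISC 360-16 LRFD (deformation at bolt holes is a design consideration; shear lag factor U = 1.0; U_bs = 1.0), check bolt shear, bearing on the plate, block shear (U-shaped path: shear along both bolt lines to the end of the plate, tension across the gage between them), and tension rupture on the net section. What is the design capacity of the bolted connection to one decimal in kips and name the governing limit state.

Bolt shear: A_b = π(0.625)²/4 = 0.3068 in². φR_n = 0.75 × 68 × 0.3068 × 4 × 1 = 62.6 kips.
Bearing (0.75 in plate, F_u = 70 ksi): end bolts L_c = 0.875 − 0.6875/2 = 0.53125, R_n = min(1.2×0.53125×0.75×70, 2.4×0.625×0.75×70) = 33.469 kips/bolt; interior L_c = 2.5 − 0.6875 = 1.8125, R_n = 78.75 kips/bolt. φR_n = 0.75 × (2×33.469 + 2×78.75) = 168.3 kips.
Block shear: shear path 2×[0.875+1×2.5] = 2×3.375 in, A_gv = 5.0625, A_nv = 2×(3.375 − 1.5×0.75)×0.75 = 3.375 in²; tension across gage: (2.4375 − 1×0.75)×0.75 = 1.2656 in². R_n = min(0.6×70×3.375, 0.6×50×5.0625) + 1.0×70×1.2656 = min(141.75, 151.88) + 88.592 = 230.34 kips. φR_n = 0.75 × 230.34 = 172.8 kips.
Tension rupture (net): A_n = (7.5625 − 2×0.75)×0.75 = 4.5469 in² (U = 1.0, A_e = A_n). φR_n = 0.75 × 70 × 4.5469 = 238.7 kips.
Governing: min(62.6, 168.3, 172.8, 238.7) = 62.6 kips → bolt shear.

62.6 kips (bolt shear governs)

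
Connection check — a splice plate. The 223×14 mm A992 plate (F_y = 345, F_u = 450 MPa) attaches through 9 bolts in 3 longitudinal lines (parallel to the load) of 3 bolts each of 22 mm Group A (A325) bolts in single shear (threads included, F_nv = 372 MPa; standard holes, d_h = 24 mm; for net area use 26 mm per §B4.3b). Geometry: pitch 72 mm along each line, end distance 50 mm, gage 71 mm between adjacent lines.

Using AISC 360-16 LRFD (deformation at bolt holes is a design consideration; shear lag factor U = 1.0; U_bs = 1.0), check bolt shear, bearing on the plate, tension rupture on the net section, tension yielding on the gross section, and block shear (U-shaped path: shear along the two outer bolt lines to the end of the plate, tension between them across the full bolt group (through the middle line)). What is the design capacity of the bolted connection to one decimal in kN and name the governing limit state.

685.1 kN (net-section rupture governs)

Bolt shear: A_b = π(22)²/4 = 380.13 mm². φR_n = 0.75 × 372 × 380.13 × 9 × 1 = 954.5 kN.
Bearing (14 mm plate, F_u = 450 MPa): end bolts L_c = 50 − 24/2 = 38, R_n = min(1.2×38×14×450, 2.4×22×14×450) = 287.28 kN/bolt; interior L_c = 72 − 24 = 48, R_n = 332.64 kN/bolt. φR_n = 0.75 × (3×287.28 + 6×332.64) = 2143.3 kN.
Tension rupture (net): A_n = (223 − 3×26)×14 = 2030 mm² (U = 1.0, A_e = A_n). φR_n = 0.75 × 450 × 2030 = 685.1 kN.
Tension yield (gross): A_g = 223×14 = 3122 mm². φR_n = 0.90 × 345 × 3122 = 969.4 kN.
Block shear: shear path 2×[50+2×72] = 2×194 mm, A_gv = 5432, A_nv = 2×(194 − 2.5×26)×14 = 3612 mm²; tension across gage: (142 − 2×26)×14 = 1260 mm². R_n = min(0.6×450×3612, 0.6×345×5432) + 1.0×450×1260 = min(975.24, 1124.4) + 567 = 1542.2 kN. φR_n = 0.75 × 1542.2 = 1156.7 kN.
Governing: min(954.5, 2143.3, 685.1, 969.4, 1156.7) = 685.1 kN → net-section rupture.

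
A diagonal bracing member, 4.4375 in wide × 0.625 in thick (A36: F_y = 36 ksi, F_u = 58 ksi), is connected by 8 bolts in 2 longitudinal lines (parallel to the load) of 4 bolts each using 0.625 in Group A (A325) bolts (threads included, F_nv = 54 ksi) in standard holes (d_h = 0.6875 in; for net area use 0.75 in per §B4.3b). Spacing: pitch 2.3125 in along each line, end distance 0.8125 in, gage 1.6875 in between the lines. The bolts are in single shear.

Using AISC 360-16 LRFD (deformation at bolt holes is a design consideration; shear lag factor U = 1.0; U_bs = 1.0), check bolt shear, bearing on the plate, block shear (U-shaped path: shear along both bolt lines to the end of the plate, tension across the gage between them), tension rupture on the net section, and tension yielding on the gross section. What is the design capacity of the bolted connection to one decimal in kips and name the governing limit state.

79.9 kips (net-section rupture governs)

Bolt shear: A_b = π(0.625)²/4 = 0.3068 in². φR_n = 0.75 × 54 × 0.3068 × 8 × 1 = 99.4 kips.
Bearing (0.625 in plate, F_u = 58 ksi): end bolts L_c = 0.8125 − 0.6875/2 = 0.46875, R_n = min(1.2×0.46875×0.625×58, 2.4×0.625×0.625×58) = 20.391 kips/bolt; interior L_c = 2.3125 − 0.6875 = 1.625, R_n = 54.375 kips/bolt. φR_n = 0.75 × (2×20.391 + 6×54.375) = 275.3 kips.
Block shear: shear path 2×[0.8125+3×2.3125] = 2×7.75 in, A_gv = 9.6875, A_nv = 2×(7.75 − 3.5×0.75)×0.625 = 6.4063 in²; tension across gage: (1.6875 − 1×0.75)×0.625 = 0.58594 in². R_n = min(0.6×58×6.4063, 0.6×36×9.6875) + 1.0×58×0.58594 = min(222.94, 209.25) + 33.985 = 243.24 kips. φR_n = 0.75 × 243.24 = 182.4 kips.
Tension rupture (net): A_n = (4.4375 − 2×0.75)×0.625 = 1.8359 in² (U = 1.0, A_e = A_n). φR_n = 0.75 × 58 × 1.8359 = 79.9 kips.
Tension yield (gross): A_g = 4.4375×0.625 = 2.7734 in². φR_n = 0.90 × 36 × 2.7734 = 89.9 kips.
Governing: min(99.4, 275.3, 182.4, 79.9, 89.9) = 79.9 kips → net-section rupture.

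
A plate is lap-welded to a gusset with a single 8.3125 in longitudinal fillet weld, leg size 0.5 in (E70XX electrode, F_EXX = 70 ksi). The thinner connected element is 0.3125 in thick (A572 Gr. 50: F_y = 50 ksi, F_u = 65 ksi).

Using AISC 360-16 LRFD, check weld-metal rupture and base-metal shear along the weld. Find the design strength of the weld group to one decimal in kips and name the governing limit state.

76.0 kips (base-metal shear governs)

Weld metal: throat = 0.707×0.5 = 0.3535 in, L = 8.3125 in. φR_n = 0.75 × 0.6 × 70 × 0.3535 × 8.3125 = 92.6 kips.
Base metal shear (0.3125 in plate): yield φR_n = 1.0×0.6×50×0.3125×8.3125 = 77.9 kips; rupture φR_n = 0.75×0.6×65×0.3125×8.3125 = 76.0 kips; take 76.0 kips (rupture).
Governing: min(92.6, 76.0) = 76.0 kips → base-metal shear.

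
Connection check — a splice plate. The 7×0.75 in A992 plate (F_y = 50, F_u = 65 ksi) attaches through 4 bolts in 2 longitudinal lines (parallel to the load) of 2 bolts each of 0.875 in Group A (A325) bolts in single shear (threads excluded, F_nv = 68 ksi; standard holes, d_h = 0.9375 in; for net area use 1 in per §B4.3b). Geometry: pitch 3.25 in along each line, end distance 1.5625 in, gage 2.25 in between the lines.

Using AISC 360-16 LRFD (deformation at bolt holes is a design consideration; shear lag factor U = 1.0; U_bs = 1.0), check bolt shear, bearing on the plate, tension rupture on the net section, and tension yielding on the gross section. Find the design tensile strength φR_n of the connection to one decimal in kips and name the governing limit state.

122.7 kips (bolt shear governs)

Bolt shear: A_b = π(0.875)²/4 = 0.60132 in². φR_n = 0.75 × 68 × 0.60132 × 4 × 1 = 122.7 kips.
Bearing (0.75 in plate, F_u = 65 ksi): end bolts L_c = 1.5625 − 0.9375/2 = 1.09375, R_n = min(1.2×1.09375×0.75×65, 2.4×0.875×0.75×65) = 63.984 kips/bolt; interior L_c = 3.25 − 0.9375 = 2.3125, R_n = 102.38 kips/bolt. φR_n = 0.75 × (2×63.984 + 2×102.38) = 249.5 kips.
Tension rupture (net): A_n = (7 − 2×1)×0.75 = 3.75 in² (U = 1.0, A_e = A_n). φR_n = 0.75 × 65 × 3.75 = 182.8 kips.
Tension yield (gross): A_g = 7×0.75 = 5.25 in². φR_n = 0.90 × 50 × 5.25 = 236.3 kips.
Governing: min(122.7, 249.5, 182.8, 236.3) = 122.7 kips → bolt shear.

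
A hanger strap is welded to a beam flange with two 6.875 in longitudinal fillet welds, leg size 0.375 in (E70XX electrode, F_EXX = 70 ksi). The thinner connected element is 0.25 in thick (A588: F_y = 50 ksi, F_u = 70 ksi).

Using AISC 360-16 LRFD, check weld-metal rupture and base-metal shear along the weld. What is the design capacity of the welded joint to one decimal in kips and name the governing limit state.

Weld metal: throat = 0.707×0.375 = 0.26513 in, L = 2×6.875 = 13.75 in. φR_n = 0.75 × 0.6 × 70 × 0.26513 × 13.75 = 114.8 kips.
Base metal shear (0.25 in plate): yield φR_n = 1.0×0.6×50×0.25×13.75 = 103.1 kips; rupture φR_n = 0.75×0.6×70×0.25×13.75 = 108.3 kips; take 103.1 kips (yield).
Governing: min(114.8, 103.1) = 103.1 kips → base-metal shear.

103.1 kips (base-metal shear governs)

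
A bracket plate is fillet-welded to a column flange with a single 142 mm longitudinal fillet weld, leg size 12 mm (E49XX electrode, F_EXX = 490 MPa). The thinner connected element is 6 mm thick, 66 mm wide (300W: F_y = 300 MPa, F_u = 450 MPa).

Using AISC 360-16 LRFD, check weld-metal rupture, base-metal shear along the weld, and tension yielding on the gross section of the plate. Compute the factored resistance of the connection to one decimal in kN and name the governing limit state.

Weld metal: throat = 0.707×12 = 8.484 mm, L = 142 mm. φR_n = 0.75 × 0.6 × 490 × 8.484 × 142 = 265.6 kN.
Base metal shear (6 mm plate): yield φR_n = 1.0×0.6×300×6×142 = 153.4 kN; rupture φR_n = 0.75×0.6×450×6×142 = 172.5 kN; take 153.4 kN (yield).
Tension yield (gross): A_g = 66×6 = 396 mm². φR_n = 0.90 × 300 × 396 = 106.9 kN.
Governing: min(265.6, 153.4, 106.9) = 106.9 kN → gross-section yield.

106.9 kN (gross-section yield governs)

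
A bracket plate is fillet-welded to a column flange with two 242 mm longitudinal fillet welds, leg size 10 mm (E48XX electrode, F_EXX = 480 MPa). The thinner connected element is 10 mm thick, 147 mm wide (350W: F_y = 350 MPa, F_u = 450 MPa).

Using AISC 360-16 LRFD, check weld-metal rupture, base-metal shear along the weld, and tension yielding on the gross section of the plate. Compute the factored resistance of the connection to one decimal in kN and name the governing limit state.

463.1 kN (gross-section yield governs)

Weld metal: throat = 0.707×10 = 7.07 mm, L = 2×242 = 484 mm. φR_n = 0.75 × 0.6 × 480 × 7.07 × 484 = 739.1 kN.
Base metal shear (10 mm plate): yield φR_n = 1.0×0.6×350×10×484 = 1016.4 kN; rupture φR_n = 0.75×0.6×450×10×484 = 980.1 kN; take 980.1 kN (rupture).
Tension yield (gross): A_g = 147×10 = 1470 mm². φR_n = 0.90 × 350 × 1470 = 463.1 kN.
Governing: min(739.1, 980.1, 463.1) = 463.1 kN → gross-section yield.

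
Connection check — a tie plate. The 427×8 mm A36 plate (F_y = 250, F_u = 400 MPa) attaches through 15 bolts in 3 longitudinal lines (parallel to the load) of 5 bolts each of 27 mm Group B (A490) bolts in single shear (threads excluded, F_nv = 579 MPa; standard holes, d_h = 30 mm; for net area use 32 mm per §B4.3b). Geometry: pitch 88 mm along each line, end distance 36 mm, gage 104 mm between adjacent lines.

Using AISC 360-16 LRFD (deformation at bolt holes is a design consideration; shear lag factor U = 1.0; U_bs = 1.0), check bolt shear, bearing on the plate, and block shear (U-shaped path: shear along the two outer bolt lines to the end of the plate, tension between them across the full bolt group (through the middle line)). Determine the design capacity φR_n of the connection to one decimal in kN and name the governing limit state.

Bolt shear: A_b = π(27)²/4 = 572.56 mm². φR_n = 0.75 × 579 × 572.56 × 15 × 1 = 3729.5 kN.
Bearing (8 mm plate, F_u = 400 MPa): end bolts L_c = 36 − 30/2 = 21, R_n = min(1.2×21×8×400, 2.4×27×8×400) = 80.64 kN/bolt; interior L_c = 88 − 30 = 58, R_n = 207.36 kN/bolt. φR_n = 0.75 × (3×80.64 + 12×207.36) = 2047.7 kN.
Block shear: shear path 2×[36+4×88] = 2×388 mm, A_gv = 6208, A_nv = 2×(388 − 4.5×32)×8 = 3904 mm²; tension across gage: (208 − 2×32)×8 = 1152 mm². R_n = min(0.6×400×3904, 0.6×250×6208) + 1.0×400×1152 = min(936.96, 931.2) + 460.8 = 1392 kN. φR_n = 0.75 × 1392 = 1044.0 kN.
Governing: min(3729.5, 2047.7, 1044.0) = 1044.0 kN → block shear.

1044.0 kN (block shear governs)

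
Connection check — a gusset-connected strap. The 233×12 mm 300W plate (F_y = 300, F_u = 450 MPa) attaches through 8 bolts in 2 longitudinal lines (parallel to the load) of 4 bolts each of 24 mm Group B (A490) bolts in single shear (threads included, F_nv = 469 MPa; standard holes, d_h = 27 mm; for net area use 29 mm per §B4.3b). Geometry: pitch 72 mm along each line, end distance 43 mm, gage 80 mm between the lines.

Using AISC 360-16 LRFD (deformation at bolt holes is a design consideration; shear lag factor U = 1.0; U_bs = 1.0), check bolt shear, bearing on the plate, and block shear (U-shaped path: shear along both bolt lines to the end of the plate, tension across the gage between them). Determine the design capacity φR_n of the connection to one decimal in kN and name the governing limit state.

Bolt shear: A_b = π(24)²/4 = 452.39 mm². φR_n = 0.75 × 469 × 452.39 × 8 × 1 = 1273.0 kN.
Bearing (12 mm plate, F_u = 450 MPa): end bolts L_c = 43 − 27/2 = 29.5, R_n = min(1.2×29.5×12×450, 2.4×24×12×450) = 191.16 kN/bolt; interior L_c = 72 − 27 = 45, R_n = 291.6 kN/bolt. φR_n = 0.75 × (2×191.16 + 6×291.6) = 1598.9 kN.
Block shear: shear path 2×[43+3×72] = 2×259 mm, A_gv = 6216, A_nv = 2×(259 − 3.5×29)×12 = 3780 mm²; tension across gage: (80 − 1×29)×12 = 612 mm². R_n = min(0.6×450×3780, 0.6×300×6216) + 1.0×450×612 = min(1020.6, 1118.9) + 275.4 = 1296 kN. φR_n = 0.75 × 1296 = 972.0 kN.
Governing: min(1273.0, 1598.9, 972.0) = 972.0 kN → block shear.

972.0 kN (block shear governs)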